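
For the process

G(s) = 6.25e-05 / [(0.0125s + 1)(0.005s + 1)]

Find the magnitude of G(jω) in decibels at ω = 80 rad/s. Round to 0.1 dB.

-87.7 dB

At ω = 80 rad/s:
pole (1 + j80·0.0125) = 1 + j1 → |·| ≈ 1.4142, ∠ ≈ 45.00°
pole (1 + j80·0.005) = 1 + j0.4 → |·| ≈ 1.077, ∠ ≈ 21.80°
|G| = 6.25e-05 · 1 / (1.4142 · 1.077) ≈ 4.1035e-05
Gain = 20 log₁₀(4.1035e-05) ≈ -87.74 dB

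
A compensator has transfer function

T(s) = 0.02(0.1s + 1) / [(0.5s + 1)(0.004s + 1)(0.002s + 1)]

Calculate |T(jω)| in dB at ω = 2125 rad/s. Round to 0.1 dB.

At ω = 2125 rad/s:
zero (1 + j2125·0.1) = 1 + j212.5 → |·| ≈ 212.5, ∠ ≈ 89.73°
pole (1 + j2125·0.5) = 1 + j1062.5 → |·| ≈ 1062.5, ∠ ≈ 89.95°
pole (1 + j2125·0.004) = 1 + j8.5 → |·| ≈ 8.5586, ∠ ≈ 83.29°
pole (1 + j2125·0.002) = 1 + j4.25 → |·| ≈ 4.3661, ∠ ≈ 76.76°
|T| = 0.02 · 212.5 / (1062.5 · 8.5586 · 4.3661) ≈ 0.00010704
Gain = 20 log₁₀(0.00010704) ≈ -79.41 dB

-79.4 dB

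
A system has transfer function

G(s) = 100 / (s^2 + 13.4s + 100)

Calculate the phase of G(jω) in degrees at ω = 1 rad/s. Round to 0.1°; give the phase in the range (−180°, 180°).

At s = jω = j1:
quadratic: (j1)² + 13.4·j1 + 100 = 99 + j13.4 → |·| ≈ 99.903, ∠ ≈ 7.71°
∠G = 0.00° − 7.71° = -7.71°

-7.7°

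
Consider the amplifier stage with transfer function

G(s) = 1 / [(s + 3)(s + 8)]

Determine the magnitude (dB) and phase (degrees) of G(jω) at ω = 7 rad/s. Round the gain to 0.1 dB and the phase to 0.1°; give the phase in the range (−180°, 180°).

At s = jω = j7:
pole (s+3): 3 + j7 → |·| = √(3²+7²) = √58 ≈ 7.6158, ∠ = arctan(7/3) ≈ 66.80°
pole (s+8): 8 + j7 → |·| = √(8²+7²) = √113 ≈ 10.63, ∠ = arctan(7/8) ≈ 41.19°
|G| = 1 / 80.956 ≈ 0.012352
Gain = 20 log₁₀(0.012352) ≈ -38.17 dB
∠G = 0.00° − 107.99° = -107.99°

-38.2 dB, -108.0°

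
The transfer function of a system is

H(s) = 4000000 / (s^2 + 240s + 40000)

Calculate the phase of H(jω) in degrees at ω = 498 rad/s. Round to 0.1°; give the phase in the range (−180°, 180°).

-150.1°

At s = jω = j498:
quadratic: (j498)² + 240·j498 + 40000 = -208004 + j119520 → |·| ≈ 2.399e+05, ∠ ≈ 150.12°
∠H = 0.00° − 150.12° = -150.12°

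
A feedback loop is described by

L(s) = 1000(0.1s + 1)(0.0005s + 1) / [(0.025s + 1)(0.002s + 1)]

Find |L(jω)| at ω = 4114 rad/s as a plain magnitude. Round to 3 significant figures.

1.10e+03

At ω = 4114 rad/s:
zero (1 + j4114·0.1) = 1 + j411.4 → |·| ≈ 411.4, ∠ ≈ 89.86°
zero (1 + j4114·0.0005) = 1 + j2.057 → |·| ≈ 2.2872, ∠ ≈ 64.07°
pole (1 + j4114·0.025) = 1 + j102.85 → |·| ≈ 102.85, ∠ ≈ 89.44°
pole (1 + j4114·0.002) = 1 + j8.228 → |·| ≈ 8.2885, ∠ ≈ 83.07°
|L| = 1000 · 411.4 · 2.2872 / (102.85 · 8.2885) ≈ 1103.8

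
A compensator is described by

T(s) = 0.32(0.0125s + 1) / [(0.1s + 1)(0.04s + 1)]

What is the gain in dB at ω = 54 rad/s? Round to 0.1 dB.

At ω = 54 rad/s:
zero (1 + j54·0.0125) = 1 + j0.675 → |·| ≈ 1.2065, ∠ ≈ 34.02°
pole (1 + j54·0.1) = 1 + j5.4 → |·| ≈ 5.4918, ∠ ≈ 79.51°
pole (1 + j54·0.04) = 1 + j2.16 → |·| ≈ 2.3803, ∠ ≈ 65.16°
|T| = 0.32 · 1.2065 / (5.4918 · 2.3803) ≈ 0.029535
Gain = 20 log₁₀(0.029535) ≈ -30.59 dB

-30.6 dB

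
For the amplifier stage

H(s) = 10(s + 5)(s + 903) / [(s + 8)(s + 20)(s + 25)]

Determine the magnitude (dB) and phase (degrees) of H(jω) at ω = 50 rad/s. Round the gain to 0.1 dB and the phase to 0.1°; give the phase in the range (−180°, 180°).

At s = jω = j50:
zero (s+5): 5 + j50 → |·| = √(5²+50²) = √2525 ≈ 50.249, ∠ = arctan(50/5) ≈ 84.29°
zero (s+903): 903 + j50 → |·| = √(903²+50²) = √817909 ≈ 904.38, ∠ = arctan(50/903) ≈ 3.17°
pole (s+8): 8 + j50 → |·| = √(8²+50²) = √2564 ≈ 50.636, ∠ = arctan(50/8) ≈ 80.91°
pole (s+20): 20 + j50 → |·| = √(20²+50²) = √2900 ≈ 53.852, ∠ = arctan(50/20) ≈ 68.20°
pole (s+25): 25 + j50 → |·| = √(25²+50²) = √3125 ≈ 55.902, ∠ = arctan(50/25) ≈ 63.43°
|H| = 10 · 45444 / 1.5244e+05 ≈ 2.9811
Gain = 20 log₁₀(2.9811) ≈ 9.49 dB
∠H = 87.46° − 212.54° = -125.08°

9.5 dB, -125.1°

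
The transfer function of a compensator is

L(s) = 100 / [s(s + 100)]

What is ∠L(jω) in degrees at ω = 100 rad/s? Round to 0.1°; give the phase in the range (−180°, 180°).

-135.0°

At s = jω = j100:
pole (s+100): 100 + j100 → |·| = √(100²+100²) = √20000 ≈ 141.42, ∠ = arctan(100/100) ≈ 45.00°
pole at origin: |s| = 100, ∠ = 90.00° (in denominator)
∠L = 0.00° − 135.00° = -135.00°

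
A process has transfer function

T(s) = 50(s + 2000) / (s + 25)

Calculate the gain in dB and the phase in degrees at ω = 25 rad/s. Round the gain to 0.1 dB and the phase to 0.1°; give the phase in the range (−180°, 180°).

69.0 dB, -44.3°

At s = jω = j25:
zero (s+2000): 2000 + j25 → |·| = √(2000²+25²) = √4000625 ≈ 2000.2, ∠ = arctan(25/2000) ≈ 0.72°
pole (s+25): 25 + j25 → |·| = √(25²+25²) = √1250 ≈ 35.355, ∠ = arctan(25/25) ≈ 45.00°
|T| = 50 · 2000.2 / 35.355 ≈ 2828.7
Gain = 20 log₁₀(2828.7) ≈ 69.03 dB
∠T = 0.72° − 45.00° = -44.28°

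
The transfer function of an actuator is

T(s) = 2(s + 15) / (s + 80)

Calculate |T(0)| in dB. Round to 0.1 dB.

-8.5 dB

T(0) = 2·15 / (80) = 0.375
20 log₁₀(0.375) ≈ -8.52 dB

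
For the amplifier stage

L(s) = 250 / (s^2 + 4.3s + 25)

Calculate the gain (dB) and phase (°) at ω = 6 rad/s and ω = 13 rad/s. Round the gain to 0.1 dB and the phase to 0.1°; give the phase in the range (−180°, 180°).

ω = 6: 19.0 dB, -113.1°; ω = 13: 4.2 dB, -158.8°

At s = jω = j6:
quadratic: (j6)² + 4.3·j6 + 25 = -11 + j25.8 → |·| ≈ 28.047, ∠ ≈ 113.09°
|L| = 250 / 28.047 ≈ 8.9136
Gain = 20 log₁₀(8.9136) ≈ 19.00 dB
∠L = 0.00° − 113.09° = -113.09°

At s = jω = j13:
quadratic: (j13)² + 4.3·j13 + 25 = -144 + j55.9 → |·| ≈ 154.47, ∠ ≈ 158.78°
|L| = 250 / 154.47 ≈ 1.6184
Gain = 20 log₁₀(1.6184) ≈ 4.18 dB
∠L = 0.00° − 158.78° = -158.78°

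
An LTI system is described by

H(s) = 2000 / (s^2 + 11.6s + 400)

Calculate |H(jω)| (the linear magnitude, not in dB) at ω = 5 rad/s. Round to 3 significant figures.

5.27

At s = jω = j5:
quadratic: (j5)² + 11.6·j5 + 400 = 375 + j58 → |·| ≈ 379.46, ∠ ≈ 8.79°
|H| = 2000 / 379.46 ≈ 5.2706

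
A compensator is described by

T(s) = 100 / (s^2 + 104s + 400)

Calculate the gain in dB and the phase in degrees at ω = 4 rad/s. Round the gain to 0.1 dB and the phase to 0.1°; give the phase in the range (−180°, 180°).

-15.1 dB, -47.3°

Substitute s = j4:
Numerator: 100 = 100 + j0
Denominator: (j4)^2 + 104(j4) + 400 = 384 + j416
|N| = √(100² + 0²) ≈ 100, ∠N ≈ 0.00°
|D| = √(384² + 416²) ≈ 566.14, ∠D ≈ 47.29°
|T| = 100 / 566.14 ≈ 0.17663
Gain = 20 log₁₀(0.17663) ≈ -15.06 dB
∠T = 0.00° − 47.29° = -47.29°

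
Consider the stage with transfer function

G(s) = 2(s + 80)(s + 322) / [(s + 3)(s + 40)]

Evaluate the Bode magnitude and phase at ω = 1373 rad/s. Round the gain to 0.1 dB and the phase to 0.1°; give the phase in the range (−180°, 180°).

At s = jω = j1373:
zero (s+80): 80 + j1373 → |·| = √(80²+1373²) = √1891529 ≈ 1375.3, ∠ = arctan(1373/80) ≈ 86.67°
zero (s+322): 322 + j1373 → |·| = √(322²+1373²) = √1988813 ≈ 1410.3, ∠ = arctan(1373/322) ≈ 76.80°
pole (s+3): 3 + j1373 → |·| = √(3²+1373²) = √1885138 ≈ 1373, ∠ = arctan(1373/3) ≈ 89.87°
pole (s+40): 40 + j1373 → |·| = √(40²+1373²) = √1886729 ≈ 1373.6, ∠ = arctan(1373/40) ≈ 88.33°
|G| = 2 · 1.9396e+06 / 1.886e+06 ≈ 2.0568
Gain = 20 log₁₀(2.0568) ≈ 6.26 dB
∠G = 163.47° − 178.20° = -14.73°

6.3 dB, -14.7°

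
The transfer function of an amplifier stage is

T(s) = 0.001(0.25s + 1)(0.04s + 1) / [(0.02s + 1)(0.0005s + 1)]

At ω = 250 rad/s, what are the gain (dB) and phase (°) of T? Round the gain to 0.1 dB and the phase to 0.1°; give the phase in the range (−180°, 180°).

-18.3 dB, 87.6°

At ω = 250 rad/s:
zero (1 + j250·0.25) = 1 + j62.5 → |·| ≈ 62.508, ∠ ≈ 89.08°
zero (1 + j250·0.04) = 1 + j10 → |·| ≈ 10.05, ∠ ≈ 84.29°
pole (1 + j250·0.02) = 1 + j5 → |·| ≈ 5.099, ∠ ≈ 78.69°
pole (1 + j250·0.0005) = 1 + j0.125 → |·| ≈ 1.0078, ∠ ≈ 7.13°
|T| = 0.001 · 62.508 · 10.05 / (5.099 · 1.0078) ≈ 0.12225
Gain = 20 log₁₀(0.12225) ≈ -18.26 dB
∠T = (89.08° + 84.29°) − (78.69° + 7.13°) = 87.55°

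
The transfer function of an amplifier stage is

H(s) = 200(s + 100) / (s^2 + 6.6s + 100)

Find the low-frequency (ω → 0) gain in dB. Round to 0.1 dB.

H(0) = 200·100 / 100 = 200
20 log₁₀(200) ≈ 46.02 dB

46.0 dB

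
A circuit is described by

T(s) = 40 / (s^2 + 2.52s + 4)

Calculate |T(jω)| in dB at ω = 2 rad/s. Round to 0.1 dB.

18.0 dB

At s = jω = j2:
quadratic: (j2)² + 2.52·j2 + 4 = 0 + j5.04 → |·| ≈ 5.04, ∠ ≈ 90.00°
|T| = 40 / 5.04 ≈ 7.9365
Gain = 20 log₁₀(7.9365) ≈ 17.99 dB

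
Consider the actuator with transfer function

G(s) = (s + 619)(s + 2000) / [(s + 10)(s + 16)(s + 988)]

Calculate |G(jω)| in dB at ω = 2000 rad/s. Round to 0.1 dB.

-63.6 dB

At s = jω = j2000:
zero (s+619): 619 + j2000 → |·| = √(619²+2000²) = √4383161 ≈ 2093.6, ∠ = arctan(2000/619) ≈ 72.80°
zero (s+2000): 2000 + j2000 → |·| = √(2000²+2000²) = √8000000 ≈ 2828.4, ∠ = arctan(2000/2000) ≈ 45.00°
pole (s+10): 10 + j2000 → |·| = √(10²+2000²) = √4000100 ≈ 2000, ∠ = arctan(2000/10) ≈ 89.71°
pole (s+16): 16 + j2000 → |·| = √(16²+2000²) = √4000256 ≈ 2000.1, ∠ = arctan(2000/16) ≈ 89.54°
pole (s+988): 988 + j2000 → |·| = √(988²+2000²) = √4976144 ≈ 2230.7, ∠ = arctan(2000/988) ≈ 63.71°
|G| = 1 · 5.9215e+06 / 8.9232e+09 ≈ 0.00066361
Gain = 20 log₁₀(0.00066361) ≈ -63.56 dB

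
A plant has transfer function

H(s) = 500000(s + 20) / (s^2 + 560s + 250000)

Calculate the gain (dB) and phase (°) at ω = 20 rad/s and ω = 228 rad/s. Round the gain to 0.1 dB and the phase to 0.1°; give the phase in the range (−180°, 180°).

ω = 20: 35.1 dB, 42.4°; ω = 228: 53.7 dB, 52.2°

At s = jω = j20:
zero (s+20): 20 + j20 → |·| = √(20²+20²) = √800 ≈ 28.284, ∠ = arctan(20/20) ≈ 45.00°
quadratic: (j20)² + 560·j20 + 250000 = 249600 + j11200 → |·| ≈ 2.4985e+05, ∠ ≈ 2.57°
|H| = 500000 · 28.284 / 2.4985e+05 ≈ 56.602
Gain = 20 log₁₀(56.602) ≈ 35.06 dB
∠H = 45.00° − 2.57° = 42.43°

At s = jω = j228:
zero (s+20): 20 + j228 → |·| = √(20²+228²) = √52384 ≈ 228.88, ∠ = arctan(228/20) ≈ 84.99°
quadratic: (j228)² + 560·j228 + 250000 = 198016 + j127680 → |·| ≈ 2.3561e+05, ∠ ≈ 32.81°
|H| = 500000 · 228.88 / 2.3561e+05 ≈ 485.72
Gain = 20 log₁₀(485.72) ≈ 53.73 dB
∠H = 84.99° − 32.81° = 52.18°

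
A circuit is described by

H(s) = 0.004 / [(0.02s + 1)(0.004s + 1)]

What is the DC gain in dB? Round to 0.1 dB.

-48.0 dB

H(0) = 0.004 · 1 / 1 = 0.004
20 log₁₀(0.004) ≈ -47.96 dB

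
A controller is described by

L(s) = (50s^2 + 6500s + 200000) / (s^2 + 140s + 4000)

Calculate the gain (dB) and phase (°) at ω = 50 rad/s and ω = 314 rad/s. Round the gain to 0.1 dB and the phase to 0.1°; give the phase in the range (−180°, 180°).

ω = 50: 33.4 dB, -0.9°; ω = 314: 33.9 dB, 1.6°

Substitute s = j50:
Numerator: 50(j50)^2 + 6500(j50) + 200000 = 75000 + j325000
Denominator: (j50)^2 + 140(j50) + 4000 = 1500 + j7000
|N| = √(75000² + 325000²) ≈ 3.3354e+05, ∠N ≈ 77.01°
|D| = √(1500² + 7000²) ≈ 7158.9, ∠D ≈ 77.91°
|L| = 3.3354e+05 / 7158.9 ≈ 46.591
Gain = 20 log₁₀(46.591) ≈ 33.37 dB
∠L = 77.01° − 77.91° = -0.90°

Substitute s = j314:
Numerator: 50(j314)^2 + 6500(j314) + 200000 = -4729800 + j2041000
Denominator: (j314)^2 + 140(j314) + 4000 = -94596 + j43960
|N| = √(4729800² + 2041000²) ≈ 5.1514e+06, ∠N ≈ 156.66°
|D| = √(94596² + 43960²) ≈ 1.0431e+05, ∠D ≈ 155.08°
|L| = 5.1514e+06 / 1.0431e+05 ≈ 49.385
Gain = 20 log₁₀(49.385) ≈ 33.87 dB
∠L = 156.66° − 155.08° = 1.58°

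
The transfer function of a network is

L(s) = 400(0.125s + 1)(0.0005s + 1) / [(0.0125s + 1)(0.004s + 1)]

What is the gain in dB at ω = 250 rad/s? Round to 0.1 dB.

At ω = 250 rad/s:
zero (1 + j250·0.125) = 1 + j31.25 → |·| ≈ 31.266, ∠ ≈ 88.17°
zero (1 + j250·0.0005) = 1 + j0.125 → |·| ≈ 1.0078, ∠ ≈ 7.13°
pole (1 + j250·0.0125) = 1 + j3.125 → |·| ≈ 3.2811, ∠ ≈ 72.26°
pole (1 + j250·0.004) = 1 + j1 → |·| ≈ 1.4142, ∠ ≈ 45.00°
|L| = 400 · 31.266 · 1.0078 / (3.2811 · 1.4142) ≈ 2716.3
Gain = 20 log₁₀(2716.3) ≈ 68.68 dB

68.7 dB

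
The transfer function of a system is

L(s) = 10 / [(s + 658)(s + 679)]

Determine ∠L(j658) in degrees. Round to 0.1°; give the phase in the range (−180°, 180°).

At s = jω = j658:
pole (s+658): 658 + j658 → |·| = √(658²+658²) = √865928 ≈ 930.55, ∠ = arctan(658/658) ≈ 45.00°
pole (s+679): 679 + j658 → |·| = √(679²+658²) = √894005 ≈ 945.52, ∠ = arctan(658/679) ≈ 44.10°
∠L = 0.00° − 89.10° = -89.10°

-89.1°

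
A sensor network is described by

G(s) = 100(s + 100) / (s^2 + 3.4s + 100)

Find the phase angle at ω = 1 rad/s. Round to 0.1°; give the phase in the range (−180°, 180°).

-1.4°

At s = jω = j1:
zero (s+100): 100 + j1 → |·| = √(100²+1²) = √10001 ≈ 100, ∠ = arctan(1/100) ≈ 0.57°
quadratic: (j1)² + 3.4·j1 + 100 = 99 + j3.4 → |·| ≈ 99.058, ∠ ≈ 1.97°
∠G = 0.57° − 1.97° = -1.40°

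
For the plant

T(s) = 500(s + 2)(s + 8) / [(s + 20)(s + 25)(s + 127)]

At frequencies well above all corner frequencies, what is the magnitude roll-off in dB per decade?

-20 dB/decade

Each pole contributes −20 dB/decade at high frequency; each zero contributes +20 dB/decade.
Net: 2 zero(s) − 3 pole(s) → -20 dB/decade.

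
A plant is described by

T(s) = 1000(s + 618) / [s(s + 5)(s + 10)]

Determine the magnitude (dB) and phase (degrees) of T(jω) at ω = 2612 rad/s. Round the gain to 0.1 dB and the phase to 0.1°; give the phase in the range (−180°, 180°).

At s = jω = j2612:
zero (s+618): 618 + j2612 → |·| = √(618²+2612²) = √7204468 ≈ 2684.1, ∠ = arctan(2612/618) ≈ 76.69°
pole (s+5): 5 + j2612 → |·| = √(5²+2612²) = √6822569 ≈ 2612, ∠ = arctan(2612/5) ≈ 89.89°
pole (s+10): 10 + j2612 → |·| = √(10²+2612²) = √6822644 ≈ 2612, ∠ = arctan(2612/10) ≈ 89.78°
pole at origin: |s| = 2612, ∠ = 90.00° (in denominator)
|T| = 1000 · 2684.1 / 1.782e+10 ≈ 0.00015062
Gain = 20 log₁₀(0.00015062) ≈ -76.44 dB
∠T = 76.69° − 269.67° = -192.98° ≡ 167.02° (principal value)

-76.4 dB, 167.0°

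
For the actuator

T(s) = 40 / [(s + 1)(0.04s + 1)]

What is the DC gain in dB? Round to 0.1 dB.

T(0) = 40 · 1 / 1 = 40
20 log₁₀(40) ≈ 32.04 dB

32.0 dB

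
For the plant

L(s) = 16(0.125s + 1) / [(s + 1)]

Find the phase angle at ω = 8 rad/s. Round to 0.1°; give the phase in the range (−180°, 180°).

-37.9°

At ω = 8 rad/s:
zero (1 + j8·0.125) = 1 + j1 → |·| ≈ 1.4142, ∠ ≈ 45.00°
pole (1 + j8·1) = 1 + j8 → |·| ≈ 8.0623, ∠ ≈ 82.87°
∠L = (45.00°) − (82.87°) = -37.87°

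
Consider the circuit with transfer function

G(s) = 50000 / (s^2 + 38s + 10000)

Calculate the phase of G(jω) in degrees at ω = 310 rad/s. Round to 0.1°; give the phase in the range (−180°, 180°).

-172.2°

At s = jω = j310:
quadratic: (j310)² + 38·j310 + 10000 = -86100 + j11780 → |·| ≈ 86902, ∠ ≈ 172.21°
∠G = 0.00° − 172.21° = -172.21°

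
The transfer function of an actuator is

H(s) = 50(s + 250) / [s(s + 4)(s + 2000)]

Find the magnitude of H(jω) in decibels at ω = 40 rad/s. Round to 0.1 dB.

At s = jω = j40:
zero (s+250): 250 + j40 → |·| = √(250²+40²) = √64100 ≈ 253.18, ∠ = arctan(40/250) ≈ 9.09°
pole (s+4): 4 + j40 → |·| = √(4²+40²) = √1616 ≈ 40.2, ∠ = arctan(40/4) ≈ 84.29°
pole (s+2000): 2000 + j40 → |·| = √(2000²+40²) = √4001600 ≈ 2000.4, ∠ = arctan(40/2000) ≈ 1.15°
pole at origin: |s| = 40, ∠ = 90.00° (in denominator)
|H| = 50 · 253.18 / 3.2166e+06 ≈ 0.0039355
Gain = 20 log₁₀(0.0039355) ≈ -48.10 dB

-48.1 dB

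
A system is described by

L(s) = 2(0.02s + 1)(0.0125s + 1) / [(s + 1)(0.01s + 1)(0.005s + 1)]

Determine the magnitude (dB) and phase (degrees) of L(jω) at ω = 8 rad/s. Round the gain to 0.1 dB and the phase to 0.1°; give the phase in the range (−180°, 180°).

At ω = 8 rad/s:
zero (1 + j8·0.02) = 1 + j0.16 → |·| ≈ 1.0127, ∠ ≈ 9.09°
zero (1 + j8·0.0125) = 1 + j0.1 → |·| ≈ 1.005, ∠ ≈ 5.71°
pole (1 + j8·1) = 1 + j8 → |·| ≈ 8.0623, ∠ ≈ 82.87°
pole (1 + j8·0.01) = 1 + j0.08 → |·| ≈ 1.0032, ∠ ≈ 4.57°
pole (1 + j8·0.005) = 1 + j0.04 → |·| ≈ 1.0008, ∠ ≈ 2.29°
|L| = 2 · 1.0127 · 1.005 / (8.0623 · 1.0032 · 1.0008) ≈ 0.25147
Gain = 20 log₁₀(0.25147) ≈ -11.99 dB
∠L = (9.09° + 5.71°) − (82.87° + 4.57° + 2.29°) = -74.93°

-12.0 dB, -74.9°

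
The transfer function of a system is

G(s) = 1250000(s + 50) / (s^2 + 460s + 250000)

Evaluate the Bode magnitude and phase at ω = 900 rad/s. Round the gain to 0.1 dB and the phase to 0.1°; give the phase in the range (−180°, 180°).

At s = jω = j900:
zero (s+50): 50 + j900 → |·| = √(50²+900²) = √812500 ≈ 901.39, ∠ = arctan(900/50) ≈ 86.82°
quadratic: (j900)² + 460·j900 + 250000 = -560000 + j414000 → |·| ≈ 6.9642e+05, ∠ ≈ 143.53°
|G| = 1250000 · 901.39 / 6.9642e+05 ≈ 1617.9
Gain = 20 log₁₀(1617.9) ≈ 64.18 dB
∠G = 86.82° − 143.53° = -56.71°

64.2 dB, -56.7°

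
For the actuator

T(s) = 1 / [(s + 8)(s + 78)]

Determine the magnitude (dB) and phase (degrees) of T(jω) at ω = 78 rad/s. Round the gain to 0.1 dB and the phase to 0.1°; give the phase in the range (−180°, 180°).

-78.7 dB, -129.1°

At s = jω = j78:
pole (s+8): 8 + j78 → |·| = √(8²+78²) = √6148 ≈ 78.409, ∠ = arctan(78/8) ≈ 84.14°
pole (s+78): 78 + j78 → |·| = √(78²+78²) = √12168 ≈ 110.31, ∠ = arctan(78/78) ≈ 45.00°
|T| = 1 / 8649.3 ≈ 0.00011562
Gain = 20 log₁₀(0.00011562) ≈ -78.74 dB
∠T = 0.00° − 129.14° = -129.14°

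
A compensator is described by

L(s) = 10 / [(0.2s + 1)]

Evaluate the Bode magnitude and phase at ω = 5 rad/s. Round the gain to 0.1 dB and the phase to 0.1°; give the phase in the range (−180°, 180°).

At ω = 5 rad/s:
pole (1 + j5·0.2) = 1 + j1 → |·| ≈ 1.4142, ∠ ≈ 45.00°
|L| = 10 · 1 / (1.4142) ≈ 7.0711
Gain = 20 log₁₀(7.0711) ≈ 16.99 dB
∠L = (0°) − (45.00°) = -45.00°

17.0 dB, -45.0°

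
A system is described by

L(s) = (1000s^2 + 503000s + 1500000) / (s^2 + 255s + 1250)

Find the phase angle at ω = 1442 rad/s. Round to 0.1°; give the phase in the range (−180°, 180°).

-9.2°

Substitute s = j1442:
Numerator: 1000(j1442)^2 + 503000(j1442) + 1500000 = -2077864000 + j725326000
Denominator: (j1442)^2 + 255(j1442) + 1250 = -2078114 + j367710
|N| = √(2077864000² + 725326000²) ≈ 2.2008e+09, ∠N ≈ 160.76°
|D| = √(2078114² + 367710²) ≈ 2.1104e+06, ∠D ≈ 169.97°
∠L = 160.76° − 169.97° = -9.21°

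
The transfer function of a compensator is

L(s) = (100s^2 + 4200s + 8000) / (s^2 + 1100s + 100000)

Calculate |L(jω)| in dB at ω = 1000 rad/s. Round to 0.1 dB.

Substitute s = j1000:
Numerator: 100(j1000)^2 + 4200(j1000) + 8000 = -99992000 + j4200000
Denominator: (j1000)^2 + 1100(j1000) + 100000 = -900000 + j1100000
|N| = √(99992000² + 4200000²) ≈ 1.0008e+08, ∠N ≈ 177.59°
|D| = √(900000² + 1100000²) ≈ 1.4213e+06, ∠D ≈ 129.29°
|L| = 1.0008e+08 / 1.4213e+06 ≈ 70.414
Gain = 20 log₁₀(70.414) ≈ 36.95 dB

37.0 dB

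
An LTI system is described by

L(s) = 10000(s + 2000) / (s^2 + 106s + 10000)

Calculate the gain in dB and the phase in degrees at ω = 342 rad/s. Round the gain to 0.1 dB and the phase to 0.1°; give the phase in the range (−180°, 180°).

45.1 dB, -151.6°

At s = jω = j342:
zero (s+2000): 2000 + j342 → |·| = √(2000²+342²) = √4116964 ≈ 2029, ∠ = arctan(342/2000) ≈ 9.70°
quadratic: (j342)² + 106·j342 + 10000 = -106964 + j36252 → |·| ≈ 1.1294e+05, ∠ ≈ 161.28°
|L| = 10000 · 2029 / 1.1294e+05 ≈ 179.65
Gain = 20 log₁₀(179.65) ≈ 45.09 dB
∠L = 9.70° − 161.28° = -151.58°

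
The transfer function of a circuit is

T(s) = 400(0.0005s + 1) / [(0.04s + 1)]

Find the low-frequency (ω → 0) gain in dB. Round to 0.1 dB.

T(0) = 400 · 1 / 1 = 400
20 log₁₀(400) ≈ 52.04 dB

52.0 dB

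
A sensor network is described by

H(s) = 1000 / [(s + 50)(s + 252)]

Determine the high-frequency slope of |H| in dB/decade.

Each pole contributes −20 dB/decade at high frequency; each zero contributes +20 dB/decade.
Net: 0 zero(s) − 2 pole(s) → -40 dB/decade.

-40 dB/decade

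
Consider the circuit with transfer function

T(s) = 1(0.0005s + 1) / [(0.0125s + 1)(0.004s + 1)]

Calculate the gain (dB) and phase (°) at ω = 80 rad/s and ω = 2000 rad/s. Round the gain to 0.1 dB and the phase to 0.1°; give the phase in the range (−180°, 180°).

ω = 80: -3.4 dB, -60.5°; ω = 2000: -43.1 dB, -125.6°

At ω = 80 rad/s:
zero (1 + j80·0.0005) = 1 + j0.04 → |·| ≈ 1.0008, ∠ ≈ 2.29°
pole (1 + j80·0.0125) = 1 + j1 → |·| ≈ 1.4142, ∠ ≈ 45.00°
pole (1 + j80·0.004) = 1 + j0.32 → |·| ≈ 1.05, ∠ ≈ 17.74°
|T| = 1 · 1.0008 / (1.4142 · 1.05) ≈ 0.67398
Gain = 20 log₁₀(0.67398) ≈ -3.43 dB
∠T = (2.29°) − (45.00° + 17.74°) = -60.45°

At ω = 2000 rad/s:
zero (1 + j2000·0.0005) = 1 + j1 → |·| ≈ 1.4142, ∠ ≈ 45.00°
pole (1 + j2000·0.0125) = 1 + j25 → |·| ≈ 25.02, ∠ ≈ 87.71°
pole (1 + j2000·0.004) = 1 + j8 → |·| ≈ 8.0623, ∠ ≈ 82.87°
|T| = 1 · 1.4142 / (25.02 · 8.0623) ≈ 0.0070108
Gain = 20 log₁₀(0.0070108) ≈ -43.08 dB
∠T = (45.00°) − (87.71° + 82.87°) = -125.58°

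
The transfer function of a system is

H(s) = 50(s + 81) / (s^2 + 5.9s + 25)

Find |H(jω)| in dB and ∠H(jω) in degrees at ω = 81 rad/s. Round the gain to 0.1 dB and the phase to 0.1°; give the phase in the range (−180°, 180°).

At s = jω = j81:
zero (s+81): 81 + j81 → |·| = √(81²+81²) = √13122 ≈ 114.55, ∠ = arctan(81/81) ≈ 45.00°
quadratic: (j81)² + 5.9·j81 + 25 = -6536 + j477.9 → |·| ≈ 6553.4, ∠ ≈ 175.82°
|H| = 50 · 114.55 / 6553.4 ≈ 0.87397
Gain = 20 log₁₀(0.87397) ≈ -1.17 dB
∠H = 45.00° − 175.82° = -130.82°

-1.2 dB, -130.8°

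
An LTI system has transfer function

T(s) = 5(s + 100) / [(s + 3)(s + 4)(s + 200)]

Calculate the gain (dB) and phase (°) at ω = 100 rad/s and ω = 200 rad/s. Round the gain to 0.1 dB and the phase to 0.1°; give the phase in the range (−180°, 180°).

ω = 100: -70.0 dB, -157.6°; ω = 200: -80.1 dB, -159.6°

At s = jω = j100:
zero (s+100): 100 + j100 → |·| = √(100²+100²) = √20000 ≈ 141.42, ∠ = arctan(100/100) ≈ 45.00°
pole (s+3): 3 + j100 → |·| = √(3²+100²) = √10009 ≈ 100.04, ∠ = arctan(100/3) ≈ 88.28°
pole (s+4): 4 + j100 → |·| = √(4²+100²) = √10016 ≈ 100.08, ∠ = arctan(100/4) ≈ 87.71°
pole (s+200): 200 + j100 → |·| = √(200²+100²) = √50000 ≈ 223.61, ∠ = arctan(100/200) ≈ 26.57°
|T| = 5 · 141.42 / 2.2388e+06 ≈ 0.00031584
Gain = 20 log₁₀(0.00031584) ≈ -70.01 dB
∠T = 45.00° − 202.56° = -157.56°

At s = jω = j200:
zero (s+100): 100 + j200 → |·| = √(100²+200²) = √50000 ≈ 223.61, ∠ = arctan(200/100) ≈ 63.43°
pole (s+3): 3 + j200 → |·| = √(3²+200²) = √40009 ≈ 200.02, ∠ = arctan(200/3) ≈ 89.14°
pole (s+4): 4 + j200 → |·| = √(4²+200²) = √40016 ≈ 200.04, ∠ = arctan(200/4) ≈ 88.85°
pole (s+200): 200 + j200 → |·| = √(200²+200²) = √80000 ≈ 282.84, ∠ = arctan(200/200) ≈ 45.00°
|T| = 5 · 223.61 / 1.1317e+07 ≈ 9.8794e-05
Gain = 20 log₁₀(9.8794e-05) ≈ -80.11 dB
∠T = 63.43° − 222.99° = -159.56°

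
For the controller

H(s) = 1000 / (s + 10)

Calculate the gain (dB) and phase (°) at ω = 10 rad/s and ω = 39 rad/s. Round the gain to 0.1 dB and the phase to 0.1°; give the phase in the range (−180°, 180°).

At s = jω = j10:
pole (s+10): 10 + j10 → |·| = √(10²+10²) = √200 ≈ 14.142, ∠ = arctan(10/10) ≈ 45.00°
|H| = 1000 / 14.142 ≈ 70.711
Gain = 20 log₁₀(70.711) ≈ 36.99 dB
∠H = 0.00° − 45.00° = -45.00°

At s = jω = j39:
pole (s+10): 10 + j39 → |·| = √(10²+39²) = √1621 ≈ 40.262, ∠ = arctan(39/10) ≈ 75.62°
|H| = 1000 / 40.262 ≈ 24.837
Gain = 20 log₁₀(24.837) ≈ 27.90 dB
∠H = 0.00° − 75.62° = -75.62°

ω = 10: 37.0 dB, -45.0°; ω = 39: 27.9 dB, -75.6°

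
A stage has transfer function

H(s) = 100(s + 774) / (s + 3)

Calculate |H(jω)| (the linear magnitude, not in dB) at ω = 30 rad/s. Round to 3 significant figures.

2.57e+03

At s = jω = j30:
zero (s+774): 774 + j30 → |·| = √(774²+30²) = √599976 ≈ 774.58, ∠ = arctan(30/774) ≈ 2.22°
pole (s+3): 3 + j30 → |·| = √(3²+30²) = √909 ≈ 30.15, ∠ = arctan(30/3) ≈ 84.29°
|H| = 100 · 774.58 / 30.15 ≈ 2569.1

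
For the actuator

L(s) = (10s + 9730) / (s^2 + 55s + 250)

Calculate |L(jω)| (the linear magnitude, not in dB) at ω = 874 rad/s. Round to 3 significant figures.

Substitute s = j874:
Numerator: 10(j874) + 9730 = 9730 + j8740
Denominator: (j874)^2 + 55(j874) + 250 = -763626 + j48070
|N| = √(9730² + 8740²) ≈ 13079, ∠N ≈ 41.93°
|D| = √(763626² + 48070²) ≈ 7.6514e+05, ∠D ≈ 176.40°
|L| = 13079 / 7.6514e+05 ≈ 0.017094

0.0171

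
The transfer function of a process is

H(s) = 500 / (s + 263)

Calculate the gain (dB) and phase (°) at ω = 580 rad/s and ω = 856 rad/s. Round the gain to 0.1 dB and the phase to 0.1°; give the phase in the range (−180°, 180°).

At s = jω = j580:
pole (s+263): 263 + j580 → |·| = √(263²+580²) = √405569 ≈ 636.84, ∠ = arctan(580/263) ≈ 65.61°
|H| = 500 / 636.84 ≈ 0.78513
Gain = 20 log₁₀(0.78513) ≈ -2.10 dB
∠H = 0.00° − 65.61° = -65.61°

At s = jω = j856:
pole (s+263): 263 + j856 → |·| = √(263²+856²) = √801905 ≈ 895.49, ∠ = arctan(856/263) ≈ 72.92°
|H| = 500 / 895.49 ≈ 0.55835
Gain = 20 log₁₀(0.55835) ≈ -5.06 dB
∠H = 0.00° − 72.92° = -72.92°

ω = 580: -2.1 dB, -65.6°; ω = 856: -5.1 dB, -72.9°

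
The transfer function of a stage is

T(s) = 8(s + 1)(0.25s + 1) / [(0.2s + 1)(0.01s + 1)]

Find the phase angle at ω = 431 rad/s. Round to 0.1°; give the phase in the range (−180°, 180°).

13.1°

At ω = 431 rad/s:
zero (1 + j431·1) = 1 + j431 → |·| ≈ 431, ∠ ≈ 89.87°
zero (1 + j431·0.25) = 1 + j107.75 → |·| ≈ 107.75, ∠ ≈ 89.47°
pole (1 + j431·0.2) = 1 + j86.2 → |·| ≈ 86.206, ∠ ≈ 89.34°
pole (1 + j431·0.01) = 1 + j4.31 → |·| ≈ 4.4245, ∠ ≈ 76.94°
∠T = (89.87° + 89.47°) − (89.34° + 76.94°) = 13.06°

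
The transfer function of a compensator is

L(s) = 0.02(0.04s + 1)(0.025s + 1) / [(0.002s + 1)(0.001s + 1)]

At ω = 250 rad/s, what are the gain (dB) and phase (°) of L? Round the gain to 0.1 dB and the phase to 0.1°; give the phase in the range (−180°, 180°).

At ω = 250 rad/s:
zero (1 + j250·0.04) = 1 + j10 → |·| ≈ 10.05, ∠ ≈ 84.29°
zero (1 + j250·0.025) = 1 + j6.25 → |·| ≈ 6.3295, ∠ ≈ 80.91°
pole (1 + j250·0.002) = 1 + j0.5 → |·| ≈ 1.118, ∠ ≈ 26.57°
pole (1 + j250·0.001) = 1 + j0.25 → |·| ≈ 1.0308, ∠ ≈ 14.04°
|L| = 0.02 · 10.05 · 6.3295 / (1.118 · 1.0308) ≈ 1.1039
Gain = 20 log₁₀(1.1039) ≈ 0.86 dB
∠L = (84.29° + 80.91°) − (26.57° + 14.04°) = 124.59°

0.9 dB, 124.6°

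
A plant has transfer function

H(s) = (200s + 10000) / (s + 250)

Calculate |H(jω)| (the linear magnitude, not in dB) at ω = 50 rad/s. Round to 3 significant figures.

55.5

Substitute s = j50:
Numerator: 200(j50) + 10000 = 10000 + j10000
Denominator: (j50) + 250 = 250 + j50
|N| = √(10000² + 10000²) ≈ 14142, ∠N ≈ 45.00°
|D| = √(250² + 50²) ≈ 254.95, ∠D ≈ 11.31°
|H| = 14142 / 254.95 ≈ 55.47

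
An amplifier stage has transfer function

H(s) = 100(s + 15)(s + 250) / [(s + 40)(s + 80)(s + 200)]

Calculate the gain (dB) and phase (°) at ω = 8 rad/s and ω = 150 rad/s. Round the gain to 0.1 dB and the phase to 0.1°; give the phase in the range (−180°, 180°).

ω = 8: -3.8 dB, 10.6°; ω = 150: -3.5 dB, -58.6°

At s = jω = j8:
zero (s+15): 15 + j8 → |·| = √(15²+8²) = √289 ≈ 17, ∠ = arctan(8/15) ≈ 28.07°
zero (s+250): 250 + j8 → |·| = √(250²+8²) = √62564 ≈ 250.13, ∠ = arctan(8/250) ≈ 1.83°
pole (s+40): 40 + j8 → |·| = √(40²+8²) = √1664 ≈ 40.792, ∠ = arctan(8/40) ≈ 11.31°
pole (s+80): 80 + j8 → |·| = √(80²+8²) = √6464 ≈ 80.399, ∠ = arctan(8/80) ≈ 5.71°
pole (s+200): 200 + j8 → |·| = √(200²+8²) = √40064 ≈ 200.16, ∠ = arctan(8/200) ≈ 2.29°
|H| = 100 · 4252.2 / 6.5645e+05 ≈ 0.64776
Gain = 20 log₁₀(0.64776) ≈ -3.77 dB
∠H = 29.90° − 19.31° = 10.59°

At s = jω = j150:
zero (s+15): 15 + j150 → |·| = √(15²+150²) = √22725 ≈ 150.75, ∠ = arctan(150/15) ≈ 84.29°
zero (s+250): 250 + j150 → |·| = √(250²+150²) = √85000 ≈ 291.55, ∠ = arctan(150/250) ≈ 30.96°
pole (s+40): 40 + j150 → |·| = √(40²+150²) = √24100 ≈ 155.24, ∠ = arctan(150/40) ≈ 75.07°
pole (s+80): 80 + j150 → |·| = √(80²+150²) = √28900 ≈ 170, ∠ = arctan(150/80) ≈ 61.93°
pole (s+200): 200 + j150 → |·| = √(200²+150²) = √62500 ≈ 250, ∠ = arctan(150/200) ≈ 36.87°
|H| = 100 · 43951 / 6.5977e+06 ≈ 0.66616
Gain = 20 log₁₀(0.66616) ≈ -3.53 dB
∠H = 115.25° − 173.87° = -58.62°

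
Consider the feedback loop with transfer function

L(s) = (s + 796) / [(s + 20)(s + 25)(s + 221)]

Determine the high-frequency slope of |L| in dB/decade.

-40 dB/decade

Each pole contributes −20 dB/decade at high frequency; each zero contributes +20 dB/decade.
Net: 1 zero(s) − 3 pole(s) → -40 dB/decade.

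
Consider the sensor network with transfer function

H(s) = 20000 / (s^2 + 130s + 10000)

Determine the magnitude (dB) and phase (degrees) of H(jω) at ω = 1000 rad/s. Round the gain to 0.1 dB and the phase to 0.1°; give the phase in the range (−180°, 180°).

At s = jω = j1000:
quadratic: (j1000)² + 130·j1000 + 10000 = -990000 + j130000 → |·| ≈ 9.985e+05, ∠ ≈ 172.52°
|H| = 20000 / 9.985e+05 ≈ 0.02003
Gain = 20 log₁₀(0.02003) ≈ -33.97 dB
∠H = 0.00° − 172.52° = -172.52°

-34.0 dB, -172.5°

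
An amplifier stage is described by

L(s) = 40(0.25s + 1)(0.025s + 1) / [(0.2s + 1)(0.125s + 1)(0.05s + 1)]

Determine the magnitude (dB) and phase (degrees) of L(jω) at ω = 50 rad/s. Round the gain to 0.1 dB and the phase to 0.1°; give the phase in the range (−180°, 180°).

At ω = 50 rad/s:
zero (1 + j50·0.25) = 1 + j12.5 → |·| ≈ 12.54, ∠ ≈ 85.43°
zero (1 + j50·0.025) = 1 + j1.25 → |·| ≈ 1.6008, ∠ ≈ 51.34°
pole (1 + j50·0.2) = 1 + j10 → |·| ≈ 10.05, ∠ ≈ 84.29°
pole (1 + j50·0.125) = 1 + j6.25 → |·| ≈ 6.3295, ∠ ≈ 80.91°
pole (1 + j50·0.05) = 1 + j2.5 → |·| ≈ 2.6926, ∠ ≈ 68.20°
|L| = 40 · 12.54 · 1.6008 / (10.05 · 6.3295 · 2.6926) ≈ 4.688
Gain = 20 log₁₀(4.688) ≈ 13.42 dB
∠L = (85.43° + 51.34°) − (84.29° + 80.91° + 68.20°) = -96.63°

13.4 dB, -96.6°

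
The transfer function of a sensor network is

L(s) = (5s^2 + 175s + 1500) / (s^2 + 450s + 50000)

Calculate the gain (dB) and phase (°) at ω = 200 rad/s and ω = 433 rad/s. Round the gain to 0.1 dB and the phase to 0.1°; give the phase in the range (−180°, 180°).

ω = 200: 7.0 dB, 86.3°; ω = 433: 11.9 dB, 50.2°

Substitute s = j200:
Numerator: 5(j200)^2 + 175(j200) + 1500 = -198500 + j35000
Denominator: (j200)^2 + 450(j200) + 50000 = 10000 + j90000
|N| = √(198500² + 35000²) ≈ 2.0156e+05, ∠N ≈ 170.00°
|D| = √(10000² + 90000²) ≈ 90554, ∠D ≈ 83.66°
|L| = 2.0156e+05 / 90554 ≈ 2.2259
Gain = 20 log₁₀(2.2259) ≈ 6.95 dB
∠L = 170.00° − 83.66° = 86.34°

Substitute s = j433:
Numerator: 5(j433)^2 + 175(j433) + 1500 = -935945 + j75775
Denominator: (j433)^2 + 450(j433) + 50000 = -137489 + j194850
|N| = √(935945² + 75775²) ≈ 9.3901e+05, ∠N ≈ 175.37°
|D| = √(137489² + 194850²) ≈ 2.3847e+05, ∠D ≈ 125.21°
|L| = 9.3901e+05 / 2.3847e+05 ≈ 3.9376
Gain = 20 log₁₀(3.9376) ≈ 11.90 dB
∠L = 175.37° − 125.21° = 50.16°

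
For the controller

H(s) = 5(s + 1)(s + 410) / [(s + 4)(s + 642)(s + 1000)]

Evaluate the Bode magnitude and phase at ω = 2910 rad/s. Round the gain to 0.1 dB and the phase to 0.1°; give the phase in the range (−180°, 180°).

At s = jω = j2910:
zero (s+1): 1 + j2910 → |·| = √(1²+2910²) = √8468101 ≈ 2910, ∠ = arctan(2910/1) ≈ 89.98°
zero (s+410): 410 + j2910 → |·| = √(410²+2910²) = √8636200 ≈ 2938.7, ∠ = arctan(2910/410) ≈ 81.98°
pole (s+4): 4 + j2910 → |·| = √(4²+2910²) = √8468116 ≈ 2910, ∠ = arctan(2910/4) ≈ 89.92°
pole (s+642): 642 + j2910 → |·| = √(642²+2910²) = √8880264 ≈ 2980, ∠ = arctan(2910/642) ≈ 77.56°
pole (s+1000): 1000 + j2910 → |·| = √(1000²+2910²) = √9468100 ≈ 3077, ∠ = arctan(2910/1000) ≈ 71.04°
|H| = 5 · 8.5516e+06 / 2.6683e+10 ≈ 0.0016024
Gain = 20 log₁₀(0.0016024) ≈ -55.90 dB
∠H = 171.96° − 238.52° = -66.56°

-55.9 dB, -66.6°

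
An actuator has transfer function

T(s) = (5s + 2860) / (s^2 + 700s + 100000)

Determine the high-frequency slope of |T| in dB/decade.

Each pole contributes −20 dB/decade at high frequency; each zero contributes +20 dB/decade.
Net: 1 zero(s) − 2 pole(s) → -20 dB/decade.

-20 dB/decade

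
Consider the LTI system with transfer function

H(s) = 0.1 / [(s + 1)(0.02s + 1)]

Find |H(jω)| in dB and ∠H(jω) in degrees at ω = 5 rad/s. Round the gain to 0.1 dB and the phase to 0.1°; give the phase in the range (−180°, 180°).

At ω = 5 rad/s:
pole (1 + j5·1) = 1 + j5 → |·| ≈ 5.099, ∠ ≈ 78.69°
pole (1 + j5·0.02) = 1 + j0.1 → |·| ≈ 1.005, ∠ ≈ 5.71°
|H| = 0.1 · 1 / (5.099 · 1.005) ≈ 0.019514
Gain = 20 log₁₀(0.019514) ≈ -34.19 dB
∠H = (0°) − (78.69° + 5.71°) = -84.40°

-34.2 dB, -84.4°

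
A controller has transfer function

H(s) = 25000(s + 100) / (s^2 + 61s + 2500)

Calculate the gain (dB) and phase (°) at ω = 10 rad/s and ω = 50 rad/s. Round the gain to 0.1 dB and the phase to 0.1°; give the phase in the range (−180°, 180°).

At s = jω = j10:
zero (s+100): 100 + j10 → |·| = √(100²+10²) = √10100 ≈ 100.5, ∠ = arctan(10/100) ≈ 5.71°
quadratic: (j10)² + 61·j10 + 2500 = 2400 + j610 → |·| ≈ 2476.3, ∠ ≈ 14.26°
|H| = 25000 · 100.5 / 2476.3 ≈ 1014.6
Gain = 20 log₁₀(1014.6) ≈ 60.13 dB
∠H = 5.71° − 14.26° = -8.55°

At s = jω = j50:
zero (s+100): 100 + j50 → |·| = √(100²+50²) = √12500 ≈ 111.8, ∠ = arctan(50/100) ≈ 26.57°
quadratic: (j50)² + 61·j50 + 2500 = 0 + j3050 → |·| ≈ 3050, ∠ ≈ 90.00°
|H| = 25000 · 111.8 / 3050 ≈ 916.39
Gain = 20 log₁₀(916.39) ≈ 59.24 dB
∠H = 26.57° − 90.00° = -63.43°

ω = 10: 60.1 dB, -8.6°; ω = 50: 59.2 dB, -63.4°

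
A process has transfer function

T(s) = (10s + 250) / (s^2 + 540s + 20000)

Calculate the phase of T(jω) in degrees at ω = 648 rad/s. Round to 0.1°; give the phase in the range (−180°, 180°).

-51.0°

Substitute s = j648:
Numerator: 10(j648) + 250 = 250 + j6480
Denominator: (j648)^2 + 540(j648) + 20000 = -399904 + j349920
|N| = √(250² + 6480²) ≈ 6484.8, ∠N ≈ 87.79°
|D| = √(399904² + 349920²) ≈ 5.3138e+05, ∠D ≈ 138.81°
∠T = 87.79° − 138.81° = -51.02°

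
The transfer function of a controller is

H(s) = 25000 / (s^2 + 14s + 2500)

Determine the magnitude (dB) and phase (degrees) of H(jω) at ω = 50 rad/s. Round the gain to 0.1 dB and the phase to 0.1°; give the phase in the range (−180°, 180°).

31.1 dB, -90.0°

At s = jω = j50:
quadratic: (j50)² + 14·j50 + 2500 = 0 + j700 → |·| ≈ 700, ∠ ≈ 90.00°
|H| = 25000 / 700 ≈ 35.714
Gain = 20 log₁₀(35.714) ≈ 31.06 dB
∠H = 0.00° − 90.00° = -90.00°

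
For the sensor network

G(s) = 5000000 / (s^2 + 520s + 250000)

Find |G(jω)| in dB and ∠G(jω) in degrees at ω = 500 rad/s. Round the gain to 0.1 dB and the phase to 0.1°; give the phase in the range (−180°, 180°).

25.7 dB, -90.0°

At s = jω = j500:
quadratic: (j500)² + 520·j500 + 250000 = 0 + j260000 → |·| ≈ 2.6e+05, ∠ ≈ 90.00°
|G| = 5000000 / 2.6e+05 ≈ 19.231
Gain = 20 log₁₀(19.231) ≈ 25.68 dB
∠G = 0.00° − 90.00° = -90.00°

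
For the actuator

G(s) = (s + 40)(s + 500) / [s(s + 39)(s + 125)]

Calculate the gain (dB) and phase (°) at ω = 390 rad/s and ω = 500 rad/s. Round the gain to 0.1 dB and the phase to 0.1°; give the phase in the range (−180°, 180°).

ω = 390: -48.0 dB, -124.4°; ω = 500: -51.2 dB, -121.1°

At s = jω = j390:
zero (s+40): 40 + j390 → |·| = √(40²+390²) = √153700 ≈ 392.05, ∠ = arctan(390/40) ≈ 84.14°
zero (s+500): 500 + j390 → |·| = √(500²+390²) = √402100 ≈ 634.11, ∠ = arctan(390/500) ≈ 37.95°
pole (s+39): 39 + j390 → |·| = √(39²+390²) = √153621 ≈ 391.95, ∠ = arctan(390/39) ≈ 84.29°
pole (s+125): 125 + j390 → |·| = √(125²+390²) = √167725 ≈ 409.54, ∠ = arctan(390/125) ≈ 72.23°
pole at origin: |s| = 390, ∠ = 90.00° (in denominator)
|G| = 1 · 2.486e+05 / 6.2602e+07 ≈ 0.0039711
Gain = 20 log₁₀(0.0039711) ≈ -48.02 dB
∠G = 122.09° − 246.52° = -124.43°

At s = jω = j500:
zero (s+40): 40 + j500 → |·| = √(40²+500²) = √251600 ≈ 501.6, ∠ = arctan(500/40) ≈ 85.43°
zero (s+500): 500 + j500 → |·| = √(500²+500²) = √500000 ≈ 707.11, ∠ = arctan(500/500) ≈ 45.00°
pole (s+39): 39 + j500 → |·| = √(39²+500²) = √251521 ≈ 501.52, ∠ = arctan(500/39) ≈ 85.54°
pole (s+125): 125 + j500 → |·| = √(125²+500²) = √265625 ≈ 515.39, ∠ = arctan(500/125) ≈ 75.96°
pole at origin: |s| = 500, ∠ = 90.00° (in denominator)
|G| = 1 · 3.5469e+05 / 1.2924e+08 ≈ 0.0027444
Gain = 20 log₁₀(0.0027444) ≈ -51.23 dB
∠G = 130.43° − 251.50° = -121.07°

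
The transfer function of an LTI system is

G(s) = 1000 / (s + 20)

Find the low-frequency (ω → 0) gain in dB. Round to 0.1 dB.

G(0) = 1000 / 20 = 50
20 log₁₀(50) ≈ 33.98 dB

34.0 dB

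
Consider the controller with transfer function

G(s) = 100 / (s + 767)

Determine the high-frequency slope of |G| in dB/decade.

-20 dB/decade

Each pole contributes −20 dB/decade at high frequency; each zero contributes +20 dB/decade.
Net: 0 zero(s) − 1 pole(s) → -20 dB/decade.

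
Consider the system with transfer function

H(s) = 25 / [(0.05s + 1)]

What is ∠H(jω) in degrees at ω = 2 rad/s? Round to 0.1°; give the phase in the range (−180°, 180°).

At ω = 2 rad/s:
pole (1 + j2·0.05) = 1 + j0.1 → |·| ≈ 1.005, ∠ ≈ 5.71°
∠H = (0°) − (5.71°) = -5.71°

-5.7°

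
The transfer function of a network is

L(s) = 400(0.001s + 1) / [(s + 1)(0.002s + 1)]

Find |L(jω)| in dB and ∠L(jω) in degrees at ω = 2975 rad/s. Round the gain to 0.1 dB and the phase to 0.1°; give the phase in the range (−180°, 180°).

At ω = 2975 rad/s:
zero (1 + j2975·0.001) = 1 + j2.975 → |·| ≈ 3.1386, ∠ ≈ 71.42°
pole (1 + j2975·1) = 1 + j2975 → |·| ≈ 2975, ∠ ≈ 89.98°
pole (1 + j2975·0.002) = 1 + j5.95 → |·| ≈ 6.0334, ∠ ≈ 80.46°
|L| = 400 · 3.1386 / (2975 · 6.0334) ≈ 0.069943
Gain = 20 log₁₀(0.069943) ≈ -23.11 dB
∠L = (71.42°) − (89.98° + 80.46°) = -99.02°

-23.1 dB, -99.0°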